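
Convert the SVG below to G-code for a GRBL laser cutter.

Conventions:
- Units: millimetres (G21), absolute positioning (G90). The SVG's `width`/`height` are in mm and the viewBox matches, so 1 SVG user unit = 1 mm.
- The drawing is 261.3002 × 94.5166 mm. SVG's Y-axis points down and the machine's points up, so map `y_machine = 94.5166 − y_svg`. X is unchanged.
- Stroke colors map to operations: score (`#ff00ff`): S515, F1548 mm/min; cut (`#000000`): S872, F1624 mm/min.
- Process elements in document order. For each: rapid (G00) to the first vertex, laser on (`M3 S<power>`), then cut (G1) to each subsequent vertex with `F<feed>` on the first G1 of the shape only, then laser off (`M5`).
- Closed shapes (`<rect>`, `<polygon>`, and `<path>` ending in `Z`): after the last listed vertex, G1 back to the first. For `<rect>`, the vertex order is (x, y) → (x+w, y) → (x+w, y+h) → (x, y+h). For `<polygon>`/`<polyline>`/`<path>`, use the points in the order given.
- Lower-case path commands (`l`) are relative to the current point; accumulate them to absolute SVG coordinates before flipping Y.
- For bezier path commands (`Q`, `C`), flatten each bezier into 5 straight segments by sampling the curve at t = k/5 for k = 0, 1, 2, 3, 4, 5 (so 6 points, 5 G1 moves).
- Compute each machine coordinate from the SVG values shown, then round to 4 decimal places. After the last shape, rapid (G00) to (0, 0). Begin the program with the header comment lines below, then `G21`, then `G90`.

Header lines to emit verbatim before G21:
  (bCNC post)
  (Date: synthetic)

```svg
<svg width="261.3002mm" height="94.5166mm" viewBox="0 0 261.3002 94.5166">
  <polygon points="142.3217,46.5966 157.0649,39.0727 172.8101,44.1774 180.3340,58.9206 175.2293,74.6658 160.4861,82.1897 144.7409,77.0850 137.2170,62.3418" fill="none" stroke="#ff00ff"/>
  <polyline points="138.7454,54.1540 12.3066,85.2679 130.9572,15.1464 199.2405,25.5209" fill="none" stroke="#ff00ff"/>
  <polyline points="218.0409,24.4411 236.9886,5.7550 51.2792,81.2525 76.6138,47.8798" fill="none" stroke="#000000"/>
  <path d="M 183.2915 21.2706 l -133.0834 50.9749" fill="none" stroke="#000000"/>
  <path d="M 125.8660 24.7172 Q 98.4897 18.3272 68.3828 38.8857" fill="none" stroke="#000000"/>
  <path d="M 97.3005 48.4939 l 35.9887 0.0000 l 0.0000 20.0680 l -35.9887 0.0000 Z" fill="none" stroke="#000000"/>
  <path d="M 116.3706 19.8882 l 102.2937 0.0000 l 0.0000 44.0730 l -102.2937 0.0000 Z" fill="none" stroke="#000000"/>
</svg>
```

Since the viewBox matches the mm dimensions, user units are millimetres directly. The only transform is the Y-flip y_m = 94.5166 − y_svg.

Shape 1 is a regular polygon drawn with `<polygon>`. Its stroke #ff00ff means score at S515, F1548. After flipping Y the toolpath is (142.3217,47.9200) → (157.0649,55.4439) → (172.8101,50.3392) → (180.3340,35.5960) → (175.2293,19.8508) → (160.4861,12.3269) → (144.7409,17.4316) → (137.2170,32.1748) → (142.3217,47.9200), returning to the start.

Shape 2 is a open polyline drawn with `<polyline>`. Its stroke #ff00ff means score at S515, F1548. After flipping Y the toolpath is (138.7454,40.3626) → (12.3066,9.2487) → (130.9572,79.3702) → (199.2405,68.9957).

Shape 3 is a open polyline drawn with `<polyline>`. Its stroke #000000 means cut at S872, F1624. After flipping Y the toolpath is (218.0409,70.0755) → (236.9886,88.7616) → (51.2792,13.2641) → (76.6138,46.6368).

Shape 4 is a line segment drawn with `<path>`. Its stroke #000000 means cut at S872, F1624. After flipping Y the toolpath is (183.2915,73.2460) → (50.2081,22.2711).

Shape 5 is a quadratic bezier drawn with `<path>`. Its stroke #000000 means cut at S872, F1624. After flipping Y the toolpath is (125.8660,69.7994) → (114.8063,71.2775) → (103.5281,70.5996) → (92.0314,67.7659) → (80.3163,62.7764) → (68.3828,55.6309).

Shape 6 is a rectangle drawn with `<path>`. Its stroke #000000 means cut at S872, F1624. After flipping Y the toolpath is (97.3005,46.0227) → (133.2892,46.0227) → (133.2892,25.9547) → (97.3005,25.9547) → (97.3005,46.0227), returning to the start.

Shape 7 is a rectangle drawn with `<path>`. Its stroke #000000 means cut at S872, F1624. After flipping Y the toolpath is (116.3706,74.6284) → (218.6643,74.6284) → (218.6643,30.5554) → (116.3706,30.5554) → (116.3706,74.6284), returning to the start.

(bCNC post)
(Date: synthetic)
G21
G90
G00 X142.3217 Y47.9200
M3 S515
G1 X157.0649 Y55.4439 F1548
G1 X172.8101 Y50.3392
G1 X180.3340 Y35.5960
G1 X175.2293 Y19.8508
G1 X160.4861 Y12.3269
G1 X144.7409 Y17.4316
G1 X137.2170 Y32.1748
G1 X142.3217 Y47.9200
M5
G00 X138.7454 Y40.3626
M3 S515
G1 X12.3066 Y9.2487 F1548
G1 X130.9572 Y79.3702
G1 X199.2405 Y68.9957
M5
G00 X218.0409 Y70.0755
M3 S872
G1 X236.9886 Y88.7616 F1624
G1 X51.2792 Y13.2641
G1 X76.6138 Y46.6368
M5
G00 X183.2915 Y73.2460
M3 S872
G1 X50.2081 Y22.2711 F1624
M5
G00 X125.8660 Y69.7994
M3 S872
G1 X114.8063 Y71.2775 F1624
G1 X103.5281 Y70.5996
G1 X92.0314 Y67.7659
G1 X80.3163 Y62.7764
G1 X68.3828 Y55.6309
M5
G00 X97.3005 Y46.0227
M3 S872
G1 X133.2892 Y46.0227 F1624
G1 X133.2892 Y25.9547
G1 X97.3005 Y25.9547
G1 X97.3005 Y46.0227
M5
G00 X116.3706 Y74.6284
M3 S872
G1 X218.6643 Y74.6284 F1624
G1 X218.6643 Y30.5554
G1 X116.3706 Y30.5554
G1 X116.3706 Y74.6284
M5
G00 X0.0000 Y0.0000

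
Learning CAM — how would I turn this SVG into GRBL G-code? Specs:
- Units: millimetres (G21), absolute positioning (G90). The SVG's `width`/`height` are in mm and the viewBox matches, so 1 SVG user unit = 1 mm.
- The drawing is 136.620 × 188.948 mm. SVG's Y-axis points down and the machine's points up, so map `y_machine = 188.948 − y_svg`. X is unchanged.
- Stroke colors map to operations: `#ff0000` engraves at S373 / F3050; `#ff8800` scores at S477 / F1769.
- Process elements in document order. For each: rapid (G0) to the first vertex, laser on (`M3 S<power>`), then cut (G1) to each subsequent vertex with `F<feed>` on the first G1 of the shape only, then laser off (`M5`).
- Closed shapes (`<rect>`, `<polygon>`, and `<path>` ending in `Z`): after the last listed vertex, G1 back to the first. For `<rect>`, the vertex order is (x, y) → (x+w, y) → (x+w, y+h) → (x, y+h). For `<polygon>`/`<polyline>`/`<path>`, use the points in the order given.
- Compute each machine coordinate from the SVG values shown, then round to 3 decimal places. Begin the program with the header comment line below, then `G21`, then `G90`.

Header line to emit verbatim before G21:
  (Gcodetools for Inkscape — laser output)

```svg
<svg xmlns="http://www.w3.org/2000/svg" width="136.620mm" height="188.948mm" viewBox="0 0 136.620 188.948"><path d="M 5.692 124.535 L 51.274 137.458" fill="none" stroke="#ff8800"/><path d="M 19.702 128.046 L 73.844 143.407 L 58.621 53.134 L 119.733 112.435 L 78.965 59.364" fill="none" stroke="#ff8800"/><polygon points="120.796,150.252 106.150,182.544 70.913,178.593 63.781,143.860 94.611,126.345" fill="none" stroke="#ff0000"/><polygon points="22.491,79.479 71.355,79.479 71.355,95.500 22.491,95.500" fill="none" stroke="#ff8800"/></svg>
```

Since the viewBox matches the mm dimensions, user units are millimetres directly. The only transform is the Y-flip y_m = 188.948 − y_svg.

Shape 1 is a line segment drawn with `<path>`. Its stroke #ff8800 means score at S477, F1769. After flipping Y the toolpath is (5.692,64.413) → (51.274,51.490).

Shape 2 is a open polyline drawn with `<path>`. Its stroke #ff8800 means score at S477, F1769. After flipping Y the toolpath is (19.702,60.902) → (73.844,45.541) → (58.621,135.814) → (119.733,76.513) → (78.965,129.584).

Shape 3 is a regular polygon drawn with `<polygon>`. Its stroke #ff0000 means engrave at S373, F3050. After flipping Y the toolpath is (120.796,38.696) → (106.150,6.404) → (70.913,10.355) → (63.781,45.088) → (94.611,62.603) → (120.796,38.696), returning to the start.

Shape 4 is a rectangle drawn with `<polygon>`. Its stroke #ff8800 means score at S477, F1769. After flipping Y the toolpath is (22.491,109.469) → (71.355,109.469) → (71.355,93.448) → (22.491,93.448) → (22.491,109.469), returning to the start.

(Gcodetools for Inkscape — laser output)
G21
G90
G0 X5.692 Y64.413
M3 S477
G1 X51.274 Y51.490 F1769
M5
G0 X19.702 Y60.902
M3 S477
G1 X73.844 Y45.541 F1769
G1 X58.621 Y135.814
G1 X119.733 Y76.513
G1 X78.965 Y129.584
M5
G0 X120.796 Y38.696
M3 S373
G1 X106.150 Y6.404 F3050
G1 X70.913 Y10.355
G1 X63.781 Y45.088
G1 X94.611 Y62.603
G1 X120.796 Y38.696
M5
G0 X22.491 Y109.469
M3 S477
G1 X71.355 Y109.469 F1769
G1 X71.355 Y93.448
G1 X22.491 Y93.448
G1 X22.491 Y109.469
M5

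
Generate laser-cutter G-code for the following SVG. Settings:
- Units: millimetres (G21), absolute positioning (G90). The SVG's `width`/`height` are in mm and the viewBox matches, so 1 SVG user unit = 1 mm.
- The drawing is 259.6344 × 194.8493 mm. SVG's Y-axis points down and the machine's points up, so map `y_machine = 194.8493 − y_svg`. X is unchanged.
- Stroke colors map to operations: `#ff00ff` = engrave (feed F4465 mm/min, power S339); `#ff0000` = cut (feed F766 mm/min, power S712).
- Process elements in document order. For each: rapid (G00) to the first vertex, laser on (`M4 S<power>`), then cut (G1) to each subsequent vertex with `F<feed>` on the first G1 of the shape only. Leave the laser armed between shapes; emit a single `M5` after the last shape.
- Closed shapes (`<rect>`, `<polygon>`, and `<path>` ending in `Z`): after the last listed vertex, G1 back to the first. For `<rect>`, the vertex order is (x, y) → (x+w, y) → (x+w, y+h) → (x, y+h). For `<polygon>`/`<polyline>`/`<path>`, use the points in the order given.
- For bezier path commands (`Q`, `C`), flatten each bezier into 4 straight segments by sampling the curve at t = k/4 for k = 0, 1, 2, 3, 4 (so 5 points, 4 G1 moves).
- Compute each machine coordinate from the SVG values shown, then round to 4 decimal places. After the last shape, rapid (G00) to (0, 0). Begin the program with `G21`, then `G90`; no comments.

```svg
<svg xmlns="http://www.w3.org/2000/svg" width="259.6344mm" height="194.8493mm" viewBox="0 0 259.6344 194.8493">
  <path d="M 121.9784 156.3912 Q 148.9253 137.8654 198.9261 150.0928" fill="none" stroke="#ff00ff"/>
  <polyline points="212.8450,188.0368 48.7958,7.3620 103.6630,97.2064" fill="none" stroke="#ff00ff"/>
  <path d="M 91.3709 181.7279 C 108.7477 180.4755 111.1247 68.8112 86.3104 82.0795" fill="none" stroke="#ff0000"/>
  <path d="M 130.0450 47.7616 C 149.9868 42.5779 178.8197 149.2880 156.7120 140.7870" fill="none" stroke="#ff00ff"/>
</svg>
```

G21
G90
G00 X121.9784 Y38.4581
M4 S339
G1 X136.8927 Y45.7989 F4465
G1 X154.6888 Y49.2956
G1 X175.3666 Y48.9481
G1 X198.9261 Y44.7565
G00 X212.8450 Y6.8125
M4 S339
G1 X48.7958 Y187.4873 F4465
G1 X103.6630 Y97.6429
G00 X91.3709 Y13.1214
M4 S712
G1 X101.4005 Y31.0857 F766
G1 X104.6623 Y68.3909
G1 X100.0132 Y102.9734
G1 X86.3104 Y112.7698
G00 X130.0450 Y147.0877
M4 S339
G1 X145.7336 Y133.5439 F4465
G1 X159.1471 Y99.3310
G1 X164.6763 Y65.7401
G1 X156.7120 Y54.0623
M5
G00 X0.0000 Y0.0000

1 u = 1 mm; y_m = 194.8493 − y.

[1] `<path>` quadratic bezier, #ff00ff→engrave S339 F4465: (121.9784,38.4581) → (136.8927,45.7989) → (154.6888,49.2956) → (175.3666,48.9481) → (198.9261,44.7565)

[2] `<polyline>` open polyline, #ff00ff→engrave S339 F4465: (212.8450,6.8125) → (48.7958,187.4873) → (103.6630,97.6429)

[3] `<path>` cubic bezier, #ff0000→cut S712 F766: (91.3709,13.1214) → (101.4005,31.0857) → (104.6623,68.3909) → (100.0132,102.9734) → (86.3104,112.7698)

[4] `<path>` cubic bezier, #ff00ff→engrave S339 F4465: (130.0450,147.0877) → (145.7336,133.5439) → (159.1471,99.3310) → (164.6763,65.7401) → (156.7120,54.0623)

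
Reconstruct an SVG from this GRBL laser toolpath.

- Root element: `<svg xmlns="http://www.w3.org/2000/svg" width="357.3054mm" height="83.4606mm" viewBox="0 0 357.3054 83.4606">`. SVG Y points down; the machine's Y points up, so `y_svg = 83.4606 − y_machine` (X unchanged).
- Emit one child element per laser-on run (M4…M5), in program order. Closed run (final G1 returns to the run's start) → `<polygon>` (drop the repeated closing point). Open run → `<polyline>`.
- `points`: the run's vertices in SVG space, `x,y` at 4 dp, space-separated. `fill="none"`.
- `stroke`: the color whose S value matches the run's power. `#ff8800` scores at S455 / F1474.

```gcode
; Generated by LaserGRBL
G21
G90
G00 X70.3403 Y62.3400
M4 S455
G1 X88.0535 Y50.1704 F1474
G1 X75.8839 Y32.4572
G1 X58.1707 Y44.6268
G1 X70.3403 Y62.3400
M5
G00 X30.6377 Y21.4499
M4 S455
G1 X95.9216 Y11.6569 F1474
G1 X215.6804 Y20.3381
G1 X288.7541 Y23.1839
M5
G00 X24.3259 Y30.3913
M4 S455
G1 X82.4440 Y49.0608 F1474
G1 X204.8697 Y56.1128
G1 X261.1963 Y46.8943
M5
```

<svg xmlns="http://www.w3.org/2000/svg" width="357.3054mm" height="83.4606mm" viewBox="0 0 357.3054 83.4606">
  <polygon points="70.3403,21.1206 88.0535,33.2902 75.8839,51.0034 58.1707,38.8338" fill="none" stroke="#ff8800"/>
  <polyline points="30.6377,62.0107 95.9216,71.8037 215.6804,63.1225 288.7541,60.2767" fill="none" stroke="#ff8800"/>
  <polyline points="24.3259,53.0693 82.4440,34.3998 204.8697,27.3478 261.1963,36.5663" fill="none" stroke="#ff8800"/>
</svg>

Machine Y-up, SVG Y-down with viewBox height 83.4606, so y_svg = 83.4606 − y_machine; X carries over. Every run uses S455, so all elements get stroke `#ff8800` (score).

Run 1: The run returns to its start, so emit a `<polygon>` with points (Y-flipped): 70.3403,21.1206 88.0535,33.2902 75.8839,51.0034 58.1707,38.8338.

Run 2: The run is open, so emit a `<polyline>` with points (Y-flipped): 30.6377,62.0107 95.9216,71.8037 215.6804,63.1225 288.7541,60.2767.

Run 3: The run is open, so emit a `<polyline>` with points (Y-flipped): 24.3259,53.0693 82.4440,34.3998 204.8697,27.3478 261.1963,36.5663.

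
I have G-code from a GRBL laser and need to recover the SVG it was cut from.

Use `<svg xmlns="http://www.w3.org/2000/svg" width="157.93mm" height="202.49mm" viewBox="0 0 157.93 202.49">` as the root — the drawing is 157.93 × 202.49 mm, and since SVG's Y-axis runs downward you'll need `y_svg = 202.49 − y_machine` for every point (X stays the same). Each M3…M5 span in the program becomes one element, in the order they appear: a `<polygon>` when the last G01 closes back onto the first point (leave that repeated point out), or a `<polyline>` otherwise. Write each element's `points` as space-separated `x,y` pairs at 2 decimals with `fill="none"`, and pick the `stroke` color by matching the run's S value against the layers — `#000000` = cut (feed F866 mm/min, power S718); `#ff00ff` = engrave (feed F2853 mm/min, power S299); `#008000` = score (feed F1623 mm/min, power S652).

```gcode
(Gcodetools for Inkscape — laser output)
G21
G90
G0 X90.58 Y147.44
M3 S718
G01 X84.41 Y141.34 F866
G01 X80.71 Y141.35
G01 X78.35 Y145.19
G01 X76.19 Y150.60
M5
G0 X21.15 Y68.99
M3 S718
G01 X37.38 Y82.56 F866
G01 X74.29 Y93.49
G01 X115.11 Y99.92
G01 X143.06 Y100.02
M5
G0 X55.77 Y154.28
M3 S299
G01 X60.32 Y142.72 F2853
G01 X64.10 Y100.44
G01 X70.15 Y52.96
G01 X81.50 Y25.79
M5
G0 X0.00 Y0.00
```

<svg xmlns="http://www.w3.org/2000/svg" width="157.93mm" height="202.49mm" viewBox="0 0 157.93 202.49">
  <polyline points="90.58,55.05 84.41,61.15 80.71,61.14 78.35,57.30 76.19,51.89" fill="none" stroke="#000000"/>
  <polyline points="21.15,133.50 37.38,119.93 74.29,109.00 115.11,102.57 143.06,102.47" fill="none" stroke="#000000"/>
  <polyline points="55.77,48.21 60.32,59.77 64.10,102.05 70.15,149.53 81.50,176.70" fill="none" stroke="#ff00ff"/>
</svg>

Each laser-on run becomes one SVG element. Flip Y back into SVG space with y_svg = 202.49 − y_machine.

Run 1: the run's S718 means `#000000` (cut). The run is open, so emit a `<polyline>` with points (Y-flipped): 90.58,55.05 84.41,61.15 80.71,61.14 78.35,57.30 76.19,51.89.

Run 2: the run's S718 means `#000000` (cut). The run is open, so emit a `<polyline>` with points (Y-flipped): 21.15,133.50 37.38,119.93 74.29,109.00 115.11,102.57 143.06,102.47.

Run 3: S299 ⇒ engrave layer `#ff00ff`. The run is open, so emit a `<polyline>` with points (Y-flipped): 55.77,48.21 60.32,59.77 64.10,102.05 70.15,149.53 81.50,176.70.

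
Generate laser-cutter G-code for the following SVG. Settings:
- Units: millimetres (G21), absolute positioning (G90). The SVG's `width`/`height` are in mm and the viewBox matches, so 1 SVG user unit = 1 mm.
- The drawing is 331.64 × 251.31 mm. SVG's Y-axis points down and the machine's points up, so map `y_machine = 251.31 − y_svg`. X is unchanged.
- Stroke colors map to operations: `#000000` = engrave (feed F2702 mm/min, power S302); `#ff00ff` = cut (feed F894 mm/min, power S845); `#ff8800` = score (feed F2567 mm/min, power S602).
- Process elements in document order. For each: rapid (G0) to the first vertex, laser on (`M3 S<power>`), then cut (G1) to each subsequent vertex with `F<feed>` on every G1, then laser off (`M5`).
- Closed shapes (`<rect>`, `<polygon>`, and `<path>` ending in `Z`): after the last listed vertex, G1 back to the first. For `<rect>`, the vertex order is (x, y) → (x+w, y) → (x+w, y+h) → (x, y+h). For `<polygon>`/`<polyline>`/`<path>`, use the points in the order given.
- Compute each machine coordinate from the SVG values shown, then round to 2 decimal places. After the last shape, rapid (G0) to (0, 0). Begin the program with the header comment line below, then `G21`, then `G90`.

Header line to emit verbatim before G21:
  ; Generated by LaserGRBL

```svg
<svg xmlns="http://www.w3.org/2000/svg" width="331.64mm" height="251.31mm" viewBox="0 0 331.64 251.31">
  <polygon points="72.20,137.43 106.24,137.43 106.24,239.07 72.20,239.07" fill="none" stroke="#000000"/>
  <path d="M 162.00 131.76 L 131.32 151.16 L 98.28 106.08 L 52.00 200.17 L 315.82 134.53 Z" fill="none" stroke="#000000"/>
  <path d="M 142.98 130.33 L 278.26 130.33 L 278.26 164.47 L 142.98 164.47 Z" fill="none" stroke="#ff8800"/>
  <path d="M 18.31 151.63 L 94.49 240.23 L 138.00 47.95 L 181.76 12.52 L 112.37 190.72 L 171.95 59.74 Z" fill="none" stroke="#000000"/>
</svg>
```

1 u = 1 mm; y_m = 251.31 − y.

[1] `<polygon>` rectangle, #000000→engrave S302 F2702: (72.20,113.88) → (106.24,113.88) → (106.24,12.24) → (72.20,12.24) → (72.20,113.88) (closed)

[2] `<path>` closed polygon, #000000→engrave S302 F2702: (162.00,119.55) → (131.32,100.15) → (98.28,145.23) → (52.00,51.14) → (315.82,116.78) → (162.00,119.55) (closed)

[3] `<path>` rectangle, #ff8800→score S602 F2567: (142.98,120.98) → (278.26,120.98) → (278.26,86.84) → (142.98,86.84) → (142.98,120.98) (closed)

[4] `<path>` closed polygon, #000000→engrave S302 F2702: (18.31,99.68) → (94.49,11.08) → (138.00,203.36) → (181.76,238.79) → (112.37,60.59) → (171.95,191.57) → (18.31,99.68) (closed)

; Generated by LaserGRBL
G21
G90
G0 X72.20 Y113.88
M3 S302
G1 X106.24 Y113.88 F2702
G1 X106.24 Y12.24 F2702
G1 X72.20 Y12.24 F2702
G1 X72.20 Y113.88 F2702
M5
G0 X162.00 Y119.55
M3 S302
G1 X131.32 Y100.15 F2702
G1 X98.28 Y145.23 F2702
G1 X52.00 Y51.14 F2702
G1 X315.82 Y116.78 F2702
G1 X162.00 Y119.55 F2702
M5
G0 X142.98 Y120.98
M3 S602
G1 X278.26 Y120.98 F2567
G1 X278.26 Y86.84 F2567
G1 X142.98 Y86.84 F2567
G1 X142.98 Y120.98 F2567
M5
G0 X18.31 Y99.68
M3 S302
G1 X94.49 Y11.08 F2702
G1 X138.00 Y203.36 F2702
G1 X181.76 Y238.79 F2702
G1 X112.37 Y60.59 F2702
G1 X171.95 Y191.57 F2702
G1 X18.31 Y99.68 F2702
M5
G0 X0.00 Y0.00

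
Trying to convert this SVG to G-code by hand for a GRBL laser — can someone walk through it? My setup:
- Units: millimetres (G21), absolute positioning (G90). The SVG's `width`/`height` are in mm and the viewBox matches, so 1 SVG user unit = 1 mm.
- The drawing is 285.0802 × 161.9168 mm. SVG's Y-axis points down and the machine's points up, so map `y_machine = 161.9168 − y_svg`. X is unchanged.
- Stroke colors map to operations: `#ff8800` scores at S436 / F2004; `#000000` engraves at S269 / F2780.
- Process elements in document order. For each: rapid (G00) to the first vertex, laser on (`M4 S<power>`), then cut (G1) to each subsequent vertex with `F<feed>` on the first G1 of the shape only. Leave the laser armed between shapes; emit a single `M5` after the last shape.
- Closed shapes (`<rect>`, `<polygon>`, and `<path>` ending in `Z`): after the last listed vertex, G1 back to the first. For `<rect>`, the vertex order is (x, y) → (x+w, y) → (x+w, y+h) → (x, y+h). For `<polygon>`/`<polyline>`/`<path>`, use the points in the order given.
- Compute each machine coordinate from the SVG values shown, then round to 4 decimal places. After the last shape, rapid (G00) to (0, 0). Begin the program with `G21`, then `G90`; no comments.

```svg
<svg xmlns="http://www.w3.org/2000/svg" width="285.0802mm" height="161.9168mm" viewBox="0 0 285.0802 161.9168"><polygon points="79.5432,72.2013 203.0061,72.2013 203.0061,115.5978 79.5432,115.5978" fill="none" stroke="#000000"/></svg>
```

G21
G90
G00 X79.5432 Y89.7155
M4 S269
G1 X203.0061 Y89.7155 F2780
G1 X203.0061 Y46.3190
G1 X79.5432 Y46.3190
G1 X79.5432 Y89.7155
M5
G00 X0.0000 Y0.0000

1 u = 1 mm; y_m = 161.9168 − y.

[1] `<polygon>` rectangle, #000000→engrave S269 F2780: (79.5432,89.7155) → (203.0061,89.7155) → (203.0061,46.3190) → (79.5432,46.3190) → (79.5432,89.7155) (closed)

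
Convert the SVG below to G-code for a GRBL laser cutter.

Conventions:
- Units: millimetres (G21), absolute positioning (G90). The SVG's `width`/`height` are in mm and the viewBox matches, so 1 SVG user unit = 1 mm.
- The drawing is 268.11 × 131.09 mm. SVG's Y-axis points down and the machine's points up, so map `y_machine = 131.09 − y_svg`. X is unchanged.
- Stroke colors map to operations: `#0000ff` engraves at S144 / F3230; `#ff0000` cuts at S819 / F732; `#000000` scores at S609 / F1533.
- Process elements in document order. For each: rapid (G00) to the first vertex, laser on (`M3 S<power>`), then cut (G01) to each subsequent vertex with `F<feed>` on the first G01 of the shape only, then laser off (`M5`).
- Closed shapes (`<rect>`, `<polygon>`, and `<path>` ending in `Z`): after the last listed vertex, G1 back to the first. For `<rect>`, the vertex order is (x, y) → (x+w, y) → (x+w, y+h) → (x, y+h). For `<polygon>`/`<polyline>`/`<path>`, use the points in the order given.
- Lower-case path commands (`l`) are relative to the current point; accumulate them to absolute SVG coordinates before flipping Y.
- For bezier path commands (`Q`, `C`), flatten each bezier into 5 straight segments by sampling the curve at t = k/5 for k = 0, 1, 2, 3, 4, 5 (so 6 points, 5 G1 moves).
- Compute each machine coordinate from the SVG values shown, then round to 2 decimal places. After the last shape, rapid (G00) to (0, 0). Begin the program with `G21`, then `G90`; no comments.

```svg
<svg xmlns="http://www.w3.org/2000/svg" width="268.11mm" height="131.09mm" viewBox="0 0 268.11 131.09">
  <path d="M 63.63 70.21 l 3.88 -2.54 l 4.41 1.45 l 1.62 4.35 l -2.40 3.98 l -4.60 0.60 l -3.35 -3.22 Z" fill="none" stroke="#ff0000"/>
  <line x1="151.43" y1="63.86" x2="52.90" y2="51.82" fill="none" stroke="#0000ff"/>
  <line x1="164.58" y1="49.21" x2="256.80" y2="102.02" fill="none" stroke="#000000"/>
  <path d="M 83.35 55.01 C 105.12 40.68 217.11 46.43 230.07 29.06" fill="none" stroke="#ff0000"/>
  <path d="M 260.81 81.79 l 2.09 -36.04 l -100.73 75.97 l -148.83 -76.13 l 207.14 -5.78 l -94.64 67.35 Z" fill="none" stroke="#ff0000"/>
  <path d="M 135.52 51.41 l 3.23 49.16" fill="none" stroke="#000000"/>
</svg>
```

1 u = 1 mm; y_m = 131.09 − y.

[1] `<path>` regular polygon, #ff0000→cut S819 F732: (63.63,60.88) → (67.51,63.42) → (71.92,61.97) → (73.54,57.62) → (71.14,53.64) → (66.54,53.04) → (63.19,56.26) → (63.63,60.88) (closed)

[2] `<line>` line segment, #0000ff→engrave S144 F3230: (151.43,67.23) → (52.90,79.27)

[3] `<line>` line segment, #000000→score S609 F1533: (164.58,81.88) → (256.80,29.07)

[4] `<path>` cubic bezier, #ff0000→cut S819 F732: (83.35,76.08) → (105.72,82.61) → (140.67,86.40) → (179.10,89.52) → (211.92,94.04) → (230.07,102.03)

[5] `<path>` closed polygon, #ff0000→cut S819 F732: (260.81,49.30) → (262.90,85.34) → (162.17,9.37) → (13.34,85.50) → (220.48,91.28) → (125.84,23.93) → (260.81,49.30) (closed)

[6] `<path>` line segment, #000000→score S609 F1533: (135.52,79.68) → (138.75,30.52)

G21
G90
G00 X63.63 Y60.88
M3 S819
G01 X67.51 Y63.42 F732
G01 X71.92 Y61.97
G01 X73.54 Y57.62
G01 X71.14 Y53.64
G01 X66.54 Y53.04
G01 X63.19 Y56.26
G01 X63.63 Y60.88
M5
G00 X151.43 Y67.23
M3 S144
G01 X52.90 Y79.27 F3230
M5
G00 X164.58 Y81.88
M3 S609
G01 X256.80 Y29.07 F1533
M5
G00 X83.35 Y76.08
M3 S819
G01 X105.72 Y82.61 F732
G01 X140.67 Y86.40
G01 X179.10 Y89.52
G01 X211.92 Y94.04
G01 X230.07 Y102.03
M5
G00 X260.81 Y49.30
M3 S819
G01 X262.90 Y85.34 F732
G01 X162.17 Y9.37
G01 X13.34 Y85.50
G01 X220.48 Y91.28
G01 X125.84 Y23.93
G01 X260.81 Y49.30
M5
G00 X135.52 Y79.68
M3 S609
G01 X138.75 Y30.52 F1533
M5
G00 X0.00 Y0.00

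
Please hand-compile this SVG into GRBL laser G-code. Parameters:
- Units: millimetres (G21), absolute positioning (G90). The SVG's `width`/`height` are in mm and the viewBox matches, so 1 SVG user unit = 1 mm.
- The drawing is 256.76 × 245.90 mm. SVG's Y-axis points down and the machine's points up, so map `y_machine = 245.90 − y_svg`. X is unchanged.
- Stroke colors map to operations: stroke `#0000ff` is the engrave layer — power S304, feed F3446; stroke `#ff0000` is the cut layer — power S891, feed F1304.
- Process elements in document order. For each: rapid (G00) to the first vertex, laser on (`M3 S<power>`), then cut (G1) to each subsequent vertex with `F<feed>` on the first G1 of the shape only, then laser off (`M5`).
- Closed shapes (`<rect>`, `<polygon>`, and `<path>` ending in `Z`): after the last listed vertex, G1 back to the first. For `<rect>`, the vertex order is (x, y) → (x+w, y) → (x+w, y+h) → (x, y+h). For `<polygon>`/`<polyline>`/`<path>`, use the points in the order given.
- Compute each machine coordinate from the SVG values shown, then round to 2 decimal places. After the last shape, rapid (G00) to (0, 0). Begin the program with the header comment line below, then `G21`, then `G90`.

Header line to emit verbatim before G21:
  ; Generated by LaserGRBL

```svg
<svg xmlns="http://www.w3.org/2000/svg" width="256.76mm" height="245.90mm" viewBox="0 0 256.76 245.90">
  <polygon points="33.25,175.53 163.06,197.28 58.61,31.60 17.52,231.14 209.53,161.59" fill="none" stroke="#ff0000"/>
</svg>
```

; Generated by LaserGRBL
G21
G90
G00 X33.25 Y70.37
M3 S891
G1 X163.06 Y48.62 F1304
G1 X58.61 Y214.30
G1 X17.52 Y14.76
G1 X209.53 Y84.31
G1 X33.25 Y70.37
M5
G00 X0.00 Y0.00

1 u = 1 mm; y_m = 245.90 − y.

[1] `<polygon>` closed polygon, #ff0000→cut S891 F1304: (33.25,70.37) → (163.06,48.62) → (58.61,214.30) → (17.52,14.76) → (209.53,84.31) → (33.25,70.37) (closed)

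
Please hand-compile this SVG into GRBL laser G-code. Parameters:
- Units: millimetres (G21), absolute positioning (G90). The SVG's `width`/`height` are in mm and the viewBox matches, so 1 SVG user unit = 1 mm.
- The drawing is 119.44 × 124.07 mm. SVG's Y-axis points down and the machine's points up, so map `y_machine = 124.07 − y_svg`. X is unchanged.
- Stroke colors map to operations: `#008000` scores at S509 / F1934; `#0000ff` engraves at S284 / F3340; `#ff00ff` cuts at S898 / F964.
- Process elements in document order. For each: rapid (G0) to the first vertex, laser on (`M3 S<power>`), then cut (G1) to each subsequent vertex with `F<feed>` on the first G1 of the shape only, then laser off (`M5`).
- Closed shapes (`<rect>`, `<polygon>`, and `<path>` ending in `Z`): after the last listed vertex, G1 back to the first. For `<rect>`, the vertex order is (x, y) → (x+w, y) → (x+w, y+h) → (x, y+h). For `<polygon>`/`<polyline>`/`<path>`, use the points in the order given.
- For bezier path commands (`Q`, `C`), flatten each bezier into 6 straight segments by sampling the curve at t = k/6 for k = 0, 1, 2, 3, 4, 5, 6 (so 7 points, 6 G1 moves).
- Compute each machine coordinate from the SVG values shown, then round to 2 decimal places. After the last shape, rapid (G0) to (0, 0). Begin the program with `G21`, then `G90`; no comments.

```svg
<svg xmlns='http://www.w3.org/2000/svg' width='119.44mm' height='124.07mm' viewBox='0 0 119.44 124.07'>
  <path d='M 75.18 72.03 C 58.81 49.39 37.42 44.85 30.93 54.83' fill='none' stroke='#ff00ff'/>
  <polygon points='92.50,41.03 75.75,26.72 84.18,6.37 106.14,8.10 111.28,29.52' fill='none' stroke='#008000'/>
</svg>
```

G21
G90
G0 X75.18 Y52.04
M3 S898
G1 X66.67 Y61.87 F964
G1 X57.87 Y68.78
G1 X49.35 Y72.87
G1 X41.65 Y74.25
G1 X35.32 Y73.00
G1 X30.93 Y69.24
M5
G0 X92.50 Y83.04
M3 S509
G1 X75.75 Y97.35 F1934
G1 X84.18 Y117.70
G1 X106.14 Y115.97
G1 X111.28 Y94.55
G1 X92.50 Y83.04
M5
G0 X0.00 Y0.00

1 u = 1 mm; y_m = 124.07 − y.

[1] `<path>` cubic bezier, #ff00ff→cut S898 F964: (75.18,52.04) → (66.67,61.87) → (57.87,68.78) → (49.35,72.87) → (41.65,74.25) → (35.32,73.00) → (30.93,69.24)

[2] `<polygon>` regular polygon, #008000→score S509 F1934: (92.50,83.04) → (75.75,97.35) → (84.18,117.70) → (106.14,115.97) → (111.28,94.55) → (92.50,83.04) (closed)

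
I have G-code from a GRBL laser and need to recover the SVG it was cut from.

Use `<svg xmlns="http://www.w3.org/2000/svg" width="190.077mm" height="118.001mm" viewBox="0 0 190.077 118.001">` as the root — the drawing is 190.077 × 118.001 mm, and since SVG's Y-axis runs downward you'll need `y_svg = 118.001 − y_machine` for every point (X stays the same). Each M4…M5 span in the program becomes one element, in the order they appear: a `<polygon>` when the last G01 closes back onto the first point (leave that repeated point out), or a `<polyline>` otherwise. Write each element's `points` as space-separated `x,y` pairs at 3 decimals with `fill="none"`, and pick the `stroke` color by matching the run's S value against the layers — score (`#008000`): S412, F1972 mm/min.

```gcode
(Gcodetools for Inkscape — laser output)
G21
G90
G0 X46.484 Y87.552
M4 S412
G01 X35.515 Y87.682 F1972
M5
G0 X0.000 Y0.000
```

<svg xmlns="http://www.w3.org/2000/svg" width="190.077mm" height="118.001mm" viewBox="0 0 190.077 118.001">
  <polyline points="46.484,30.449 35.515,30.319" fill="none" stroke="#008000"/>
</svg>

Machine Y-up, SVG Y-down with viewBox height 118.001, so y_svg = 118.001 − y_machine; X carries over. Every run uses S412, so all elements get stroke `#008000` (score).

Run 1: The run is open, so emit a `<polyline>` with points (Y-flipped): 46.484,30.449 35.515,30.319.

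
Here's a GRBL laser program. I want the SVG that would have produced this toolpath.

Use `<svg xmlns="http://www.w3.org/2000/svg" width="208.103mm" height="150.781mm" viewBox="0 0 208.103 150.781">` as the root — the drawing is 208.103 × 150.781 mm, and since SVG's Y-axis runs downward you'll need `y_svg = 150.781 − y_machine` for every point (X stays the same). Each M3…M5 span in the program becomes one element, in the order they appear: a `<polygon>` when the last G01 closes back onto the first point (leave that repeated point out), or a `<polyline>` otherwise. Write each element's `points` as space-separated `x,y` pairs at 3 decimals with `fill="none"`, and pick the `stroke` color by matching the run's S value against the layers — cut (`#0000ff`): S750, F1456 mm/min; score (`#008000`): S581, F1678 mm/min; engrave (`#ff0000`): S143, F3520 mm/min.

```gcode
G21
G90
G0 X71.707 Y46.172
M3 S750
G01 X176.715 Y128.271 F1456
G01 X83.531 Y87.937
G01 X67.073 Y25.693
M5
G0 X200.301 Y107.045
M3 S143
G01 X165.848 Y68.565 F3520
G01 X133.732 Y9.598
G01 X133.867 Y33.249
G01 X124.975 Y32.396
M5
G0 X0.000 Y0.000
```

<svg xmlns="http://www.w3.org/2000/svg" width="208.103mm" height="150.781mm" viewBox="0 0 208.103 150.781">
  <polyline points="71.707,104.609 176.715,22.510 83.531,62.844 67.073,125.088" fill="none" stroke="#0000ff"/>
  <polyline points="200.301,43.736 165.848,82.216 133.732,141.183 133.867,117.532 124.975,118.385" fill="none" stroke="#ff0000"/>
</svg>

y_svg = 150.781 − y_m.

[1] S750→`#0000ff` (cut); open run; points: 71.707,104.609 176.715,22.510 83.531,62.844 67.073,125.088

[2] S143→`#ff0000` (engrave); open run; points: 200.301,43.736 165.848,82.216 133.732,141.183 133.867,117.532 124.975,118.385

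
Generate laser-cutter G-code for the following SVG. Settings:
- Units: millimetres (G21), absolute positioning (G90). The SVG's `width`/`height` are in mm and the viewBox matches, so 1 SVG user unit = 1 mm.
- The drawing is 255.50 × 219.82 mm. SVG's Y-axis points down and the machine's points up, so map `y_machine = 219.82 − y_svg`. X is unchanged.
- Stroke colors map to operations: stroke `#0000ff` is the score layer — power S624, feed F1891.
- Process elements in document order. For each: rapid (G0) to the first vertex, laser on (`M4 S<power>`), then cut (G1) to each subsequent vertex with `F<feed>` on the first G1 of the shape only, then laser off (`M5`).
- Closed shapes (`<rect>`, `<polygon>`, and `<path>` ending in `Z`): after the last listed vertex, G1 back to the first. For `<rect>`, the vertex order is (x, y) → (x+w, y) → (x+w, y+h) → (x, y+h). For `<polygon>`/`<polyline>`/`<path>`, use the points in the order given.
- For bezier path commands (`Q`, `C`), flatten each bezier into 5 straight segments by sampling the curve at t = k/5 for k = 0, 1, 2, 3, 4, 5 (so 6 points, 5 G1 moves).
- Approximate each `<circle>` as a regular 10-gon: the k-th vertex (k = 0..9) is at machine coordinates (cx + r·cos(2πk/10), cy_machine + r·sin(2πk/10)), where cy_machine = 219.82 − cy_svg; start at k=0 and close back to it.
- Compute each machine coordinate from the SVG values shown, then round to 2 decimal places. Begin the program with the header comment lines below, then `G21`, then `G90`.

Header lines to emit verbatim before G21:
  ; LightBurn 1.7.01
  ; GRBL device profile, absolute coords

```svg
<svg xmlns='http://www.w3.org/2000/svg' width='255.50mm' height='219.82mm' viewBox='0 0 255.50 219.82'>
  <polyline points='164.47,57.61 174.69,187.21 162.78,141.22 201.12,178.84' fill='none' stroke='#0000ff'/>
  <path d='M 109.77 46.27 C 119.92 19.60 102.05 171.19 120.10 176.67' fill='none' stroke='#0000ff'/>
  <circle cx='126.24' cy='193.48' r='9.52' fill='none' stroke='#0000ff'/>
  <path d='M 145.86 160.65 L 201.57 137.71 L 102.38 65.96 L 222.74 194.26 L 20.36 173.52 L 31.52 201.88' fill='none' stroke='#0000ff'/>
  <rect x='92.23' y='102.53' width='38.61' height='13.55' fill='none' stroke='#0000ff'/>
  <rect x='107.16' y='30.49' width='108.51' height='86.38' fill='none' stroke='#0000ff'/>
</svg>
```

; LightBurn 1.7.01
; GRBL device profile, absolute coords
G21
G90
G0 X164.47 Y162.21
M4 S624
G1 X174.69 Y32.61 F1891
G1 X162.78 Y78.60
G1 X201.12 Y40.98
M5
G0 X109.77 Y173.55
M4 S624
G1 X113.01 Y170.76 F1891
G1 X112.59 Y140.75
G1 X111.59 Y99.10
G1 X113.07 Y61.38
G1 X120.10 Y43.15
M5
G0 X135.76 Y26.34
M4 S624
G1 X133.94 Y31.94 F1891
G1 X129.18 Y35.39
G1 X123.30 Y35.39
G1 X118.54 Y31.94
G1 X116.72 Y26.34
G1 X118.54 Y20.74
G1 X123.30 Y17.29
G1 X129.18 Y17.29
G1 X133.94 Y20.74
G1 X135.76 Y26.34
M5
G0 X145.86 Y59.17
M4 S624
G1 X201.57 Y82.11 F1891
G1 X102.38 Y153.86
G1 X222.74 Y25.56
G1 X20.36 Y46.30
G1 X31.52 Y17.94
M5
G0 X92.23 Y117.29
M4 S624
G1 X130.84 Y117.29 F1891
G1 X130.84 Y103.74
G1 X92.23 Y103.74
G1 X92.23 Y117.29
M5
G0 X107.16 Y189.33
M4 S624
G1 X215.67 Y189.33 F1891
G1 X215.67 Y102.95
G1 X107.16 Y102.95
G1 X107.16 Y189.33
M5

viewBox `0 0 255.50 219.82` with mm width/height → 1 unit = 1 mm. Flip: y_m = 219.82 − y_svg.

**Shape 1** — `<polyline>` open polyline, stroke `#0000ff` → score (S624, F1891). Machine vertices: (164.47,162.21) → (174.69,32.61) → (162.78,78.60) → (201.12,40.98). Open path.

**Shape 2** — `<path>` cubic bezier, stroke `#0000ff` → score (S624, F1891). Control points (SVG): P0=(109.77,46.27), P1=(119.92,19.60), P2=(102.05,171.19), P3=(120.10,176.67); sampled at t=k/5. Machine vertices: (109.77,173.55) → (113.01,170.76) → (112.59,140.75) → (111.59,99.10) → (113.07,61.38) → (120.10,43.15). Open path.

**Shape 3** — `<circle>` circle, stroke `#0000ff` → score (S624, F1891). Machine vertices: (135.76,26.34) → (133.94,31.94) → (129.18,35.39) → (123.30,35.39) → (118.54,31.94) → (116.72,26.34) → (118.54,20.74) → (123.30,17.29) → (129.18,17.29) → (133.94,20.74) → (135.76,26.34). Closed: final G1 returns to the first vertex.

**Shape 4** — `<path>` open polyline, stroke `#0000ff` → score (S624, F1891). Machine vertices: (145.86,59.17) → (201.57,82.11) → (102.38,153.86) → (222.74,25.56) → (20.36,46.30) → (31.52,17.94). Open path.

**Shape 5** — `<rect>` rectangle, stroke `#0000ff` → score (S624, F1891). Machine vertices: (92.23,117.29) → (130.84,117.29) → (130.84,103.74) → (92.23,103.74) → (92.23,117.29). Closed: final G1 returns to the first vertex.

**Shape 6** — `<rect>` rectangle, stroke `#0000ff` → score (S624, F1891). Machine vertices: (107.16,189.33) → (215.67,189.33) → (215.67,102.95) → (107.16,102.95) → (107.16,189.33). Closed: final G1 returns to the first vertex.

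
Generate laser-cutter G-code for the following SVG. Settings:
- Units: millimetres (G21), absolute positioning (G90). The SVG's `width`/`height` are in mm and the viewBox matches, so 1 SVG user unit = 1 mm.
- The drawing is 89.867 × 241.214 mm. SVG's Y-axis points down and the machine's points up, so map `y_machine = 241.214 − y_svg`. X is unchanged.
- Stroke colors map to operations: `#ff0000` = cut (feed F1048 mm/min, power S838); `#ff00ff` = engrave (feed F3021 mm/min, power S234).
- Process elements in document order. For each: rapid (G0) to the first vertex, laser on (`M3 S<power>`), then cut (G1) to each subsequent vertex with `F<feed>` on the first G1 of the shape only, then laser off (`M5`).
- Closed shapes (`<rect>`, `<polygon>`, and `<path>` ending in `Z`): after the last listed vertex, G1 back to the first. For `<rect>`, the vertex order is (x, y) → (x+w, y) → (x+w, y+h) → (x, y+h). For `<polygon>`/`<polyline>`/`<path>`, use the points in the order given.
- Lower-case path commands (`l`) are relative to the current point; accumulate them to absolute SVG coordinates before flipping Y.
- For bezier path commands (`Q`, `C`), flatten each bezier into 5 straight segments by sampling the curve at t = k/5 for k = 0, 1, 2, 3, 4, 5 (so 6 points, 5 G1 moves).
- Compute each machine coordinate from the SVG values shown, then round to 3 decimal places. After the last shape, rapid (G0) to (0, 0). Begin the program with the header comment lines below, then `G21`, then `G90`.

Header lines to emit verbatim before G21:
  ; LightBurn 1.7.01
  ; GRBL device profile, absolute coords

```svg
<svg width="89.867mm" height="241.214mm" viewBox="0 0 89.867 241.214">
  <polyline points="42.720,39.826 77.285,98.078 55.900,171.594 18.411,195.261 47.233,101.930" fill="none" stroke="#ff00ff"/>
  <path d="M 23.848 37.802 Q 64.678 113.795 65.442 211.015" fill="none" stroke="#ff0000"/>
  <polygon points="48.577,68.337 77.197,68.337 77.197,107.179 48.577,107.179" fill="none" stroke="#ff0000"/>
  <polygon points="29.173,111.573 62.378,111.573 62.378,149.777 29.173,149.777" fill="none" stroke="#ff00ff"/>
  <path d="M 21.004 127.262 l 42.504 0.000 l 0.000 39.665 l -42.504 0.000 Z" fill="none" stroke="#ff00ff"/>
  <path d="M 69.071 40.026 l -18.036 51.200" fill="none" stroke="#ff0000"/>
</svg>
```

1 u = 1 mm; y_m = 241.214 − y.

[1] `<polyline>` open polyline, #ff00ff→engrave S234 F3021: (42.720,201.388) → (77.285,143.136) → (55.900,69.620) → (18.411,45.953) → (47.233,139.284)

[2] `<path>` quadratic bezier, #ff0000→cut S838 F1048: (23.848,203.412) → (38.577,172.166) → (50.101,139.221) → (58.420,104.579) → (63.534,68.238) → (65.442,30.199)

[3] `<polygon>` rectangle, #ff0000→cut S838 F1048: (48.577,172.877) → (77.197,172.877) → (77.197,134.035) → (48.577,134.035) → (48.577,172.877) (closed)

[4] `<polygon>` rectangle, #ff00ff→engrave S234 F3021: (29.173,129.641) → (62.378,129.641) → (62.378,91.437) → (29.173,91.437) → (29.173,129.641) (closed)

[5] `<path>` rectangle, #ff00ff→engrave S234 F3021: (21.004,113.952) → (63.508,113.952) → (63.508,74.287) → (21.004,74.287) → (21.004,113.952) (closed)

[6] `<path>` line segment, #ff0000→cut S838 F1048: (69.071,201.188) → (51.035,149.988)

; LightBurn 1.7.01
; GRBL device profile, absolute coords
G21
G90
G0 X42.720 Y201.388
M3 S234
G1 X77.285 Y143.136 F3021
G1 X55.900 Y69.620
G1 X18.411 Y45.953
G1 X47.233 Y139.284
M5
G0 X23.848 Y203.412
M3 S838
G1 X38.577 Y172.166 F1048
G1 X50.101 Y139.221
G1 X58.420 Y104.579
G1 X63.534 Y68.238
G1 X65.442 Y30.199
M5
G0 X48.577 Y172.877
M3 S838
G1 X77.197 Y172.877 F1048
G1 X77.197 Y134.035
G1 X48.577 Y134.035
G1 X48.577 Y172.877
M5
G0 X29.173 Y129.641
M3 S234
G1 X62.378 Y129.641 F3021
G1 X62.378 Y91.437
G1 X29.173 Y91.437
G1 X29.173 Y129.641
M5
G0 X21.004 Y113.952
M3 S234
G1 X63.508 Y113.952 F3021
G1 X63.508 Y74.287
G1 X21.004 Y74.287
G1 X21.004 Y113.952
M5
G0 X69.071 Y201.188
M3 S838
G1 X51.035 Y149.988 F1048
M5
G0 X0.000 Y0.000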